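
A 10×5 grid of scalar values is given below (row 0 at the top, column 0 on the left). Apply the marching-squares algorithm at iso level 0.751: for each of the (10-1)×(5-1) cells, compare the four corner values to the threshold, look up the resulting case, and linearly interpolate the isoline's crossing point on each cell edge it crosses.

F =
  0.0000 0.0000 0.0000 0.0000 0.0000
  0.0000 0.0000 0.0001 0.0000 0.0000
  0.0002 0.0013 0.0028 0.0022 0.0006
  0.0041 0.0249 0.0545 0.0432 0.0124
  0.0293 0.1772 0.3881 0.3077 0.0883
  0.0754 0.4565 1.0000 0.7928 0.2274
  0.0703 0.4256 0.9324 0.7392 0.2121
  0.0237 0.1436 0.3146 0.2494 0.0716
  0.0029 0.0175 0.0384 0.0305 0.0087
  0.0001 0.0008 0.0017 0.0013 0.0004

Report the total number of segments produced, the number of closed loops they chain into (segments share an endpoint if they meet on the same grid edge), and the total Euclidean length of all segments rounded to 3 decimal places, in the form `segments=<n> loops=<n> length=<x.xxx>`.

cell (4,1): code 0100 → (4.593,2.000)–(5.000,1.542)
cell (4,2): code 1100 → (4.914,3.000)–(4.593,2.000)
cell (4,3): code 1000 → (5.000,3.074)–(4.914,3.000)
cell (5,1): code 0110 → (5.000,1.542)–(6.000,1.642)
cell (5,2): code 1011 → (6.000,2.939)–(5.780,3.000)
cell (5,3): code 0001 → (5.780,3.000)–(5.000,3.074)
cell (6,1): code 0010 → (6.000,1.642)–(6.294,2.000)
cell (6,2): code 0001 → (6.294,2.000)–(6.000,2.939)
total: 8 segments, chained into 1 closed loop(s), length Σ = 5.240031

segments=8 loops=1 length=5.240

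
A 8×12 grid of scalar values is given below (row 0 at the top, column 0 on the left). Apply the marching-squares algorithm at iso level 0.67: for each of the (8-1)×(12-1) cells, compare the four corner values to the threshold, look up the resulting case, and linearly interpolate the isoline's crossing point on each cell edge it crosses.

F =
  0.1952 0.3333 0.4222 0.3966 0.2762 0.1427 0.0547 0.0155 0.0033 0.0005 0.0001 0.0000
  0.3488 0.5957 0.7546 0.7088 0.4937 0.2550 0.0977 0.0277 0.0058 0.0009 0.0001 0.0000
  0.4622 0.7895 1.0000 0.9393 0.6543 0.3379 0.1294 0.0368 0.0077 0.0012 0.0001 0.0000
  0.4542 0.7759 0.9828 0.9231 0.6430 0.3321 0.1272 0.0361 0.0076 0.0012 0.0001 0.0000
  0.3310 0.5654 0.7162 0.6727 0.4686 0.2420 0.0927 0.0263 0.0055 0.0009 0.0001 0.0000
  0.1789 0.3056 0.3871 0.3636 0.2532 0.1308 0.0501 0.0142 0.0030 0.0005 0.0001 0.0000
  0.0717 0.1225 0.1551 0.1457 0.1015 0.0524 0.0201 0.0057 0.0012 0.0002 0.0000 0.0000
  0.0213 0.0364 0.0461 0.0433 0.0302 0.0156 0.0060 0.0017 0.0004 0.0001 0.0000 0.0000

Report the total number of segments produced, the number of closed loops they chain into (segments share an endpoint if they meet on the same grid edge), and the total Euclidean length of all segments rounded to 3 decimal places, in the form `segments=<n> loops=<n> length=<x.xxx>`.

cell (0,1): code 0100 → (0.745,2.000)–(1.000,1.468)
cell (0,2): code 1100 → (0.876,3.000)–(0.745,2.000)
cell (0,3): code 1000 → (1.000,3.180)–(0.876,3.000)
cell (1,0): code 0100 → (1.383,1.000)–(2.000,0.635)
cell (1,1): code 1110 → (1.000,1.468)–(1.383,1.000)
cell (1,3): code 1001 → (2.000,3.945)–(1.000,3.180)
cell (2,0): code 0110 → (2.000,0.635)–(3.000,0.671)
cell (2,3): code 1001 → (3.000,3.904)–(2.000,3.945)
cell (3,0): code 0010 → (3.000,0.671)–(3.503,1.000)
cell (3,1): code 0111 → (3.503,1.000)–(4.000,1.694)
cell (3,3): code 1001 → (4.000,3.013)–(3.000,3.904)
cell (4,1): code 0010 → (4.000,1.694)–(4.140,2.000)
cell (4,2): code 0011 → (4.140,2.000)–(4.009,3.000)
cell (4,3): code 0001 → (4.009,3.000)–(4.000,3.013)
total: 14 segments, chained into 1 closed loop(s), length Σ = 10.554050

segments=14 loops=1 length=10.554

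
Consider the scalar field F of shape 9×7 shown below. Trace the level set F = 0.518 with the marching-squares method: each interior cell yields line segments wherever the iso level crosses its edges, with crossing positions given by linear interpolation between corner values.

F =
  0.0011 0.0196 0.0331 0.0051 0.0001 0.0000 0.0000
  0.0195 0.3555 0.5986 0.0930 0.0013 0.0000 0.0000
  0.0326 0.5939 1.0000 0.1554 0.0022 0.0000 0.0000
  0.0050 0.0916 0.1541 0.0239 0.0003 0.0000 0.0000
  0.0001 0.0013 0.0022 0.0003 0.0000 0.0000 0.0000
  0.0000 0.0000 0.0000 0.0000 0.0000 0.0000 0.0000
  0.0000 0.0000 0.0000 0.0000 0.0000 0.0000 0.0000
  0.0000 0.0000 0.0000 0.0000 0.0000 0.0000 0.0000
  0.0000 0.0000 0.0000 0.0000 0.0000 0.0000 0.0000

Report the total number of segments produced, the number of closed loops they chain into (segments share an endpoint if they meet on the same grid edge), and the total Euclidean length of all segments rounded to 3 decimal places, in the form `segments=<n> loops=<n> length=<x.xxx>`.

segments=8 loops=1 length=5.050

cell (0,1): code 0100 → (0.857,2.000)–(1.000,1.668)
cell (0,2): code 1000 → (1.000,2.159)–(0.857,2.000)
cell (1,0): code 0100 → (1.682,1.000)–(2.000,0.865)
cell (1,1): code 1110 → (1.000,1.668)–(1.682,1.000)
cell (1,2): code 1001 → (2.000,2.571)–(1.000,2.159)
cell (2,0): code 0010 → (2.000,0.865)–(2.151,1.000)
cell (2,1): code 0011 → (2.151,1.000)–(2.570,2.000)
cell (2,2): code 0001 → (2.570,2.000)–(2.000,2.571)
total: 8 segments, chained into 1 closed loop(s), length Σ = 5.049932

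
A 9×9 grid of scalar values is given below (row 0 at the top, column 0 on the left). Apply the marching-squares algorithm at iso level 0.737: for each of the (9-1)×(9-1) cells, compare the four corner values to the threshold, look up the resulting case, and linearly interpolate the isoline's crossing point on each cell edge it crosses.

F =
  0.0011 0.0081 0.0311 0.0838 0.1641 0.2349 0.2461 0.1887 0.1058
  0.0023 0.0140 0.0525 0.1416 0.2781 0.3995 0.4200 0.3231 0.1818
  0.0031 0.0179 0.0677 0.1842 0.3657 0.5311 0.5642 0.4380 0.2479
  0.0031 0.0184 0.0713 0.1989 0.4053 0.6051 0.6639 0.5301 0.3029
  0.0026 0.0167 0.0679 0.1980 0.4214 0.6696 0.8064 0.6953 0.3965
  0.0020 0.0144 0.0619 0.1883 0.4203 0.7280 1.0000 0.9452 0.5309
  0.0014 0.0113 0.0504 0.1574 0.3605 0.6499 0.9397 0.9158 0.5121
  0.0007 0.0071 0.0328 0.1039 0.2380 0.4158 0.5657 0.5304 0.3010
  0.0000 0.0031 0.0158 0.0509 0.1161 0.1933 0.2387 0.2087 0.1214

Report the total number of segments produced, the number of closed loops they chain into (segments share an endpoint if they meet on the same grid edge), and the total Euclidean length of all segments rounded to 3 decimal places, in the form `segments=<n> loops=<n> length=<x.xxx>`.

segments=10 loops=1 length=8.546

cell (3,5): code 0100 → (3.513,6.000)–(4.000,5.493)
cell (3,6): code 1000 → (4.000,6.625)–(3.513,6.000)
cell (4,5): code 0110 → (4.000,5.493)–(5.000,5.033)
cell (4,6): code 1101 → (4.167,7.000)–(4.000,6.625)
cell (4,7): code 1000 → (5.000,7.503)–(4.167,7.000)
cell (5,5): code 0110 → (5.000,5.033)–(6.000,5.301)
cell (5,7): code 1001 → (6.000,7.443)–(5.000,7.503)
cell (6,5): code 0010 → (6.000,5.301)–(6.542,6.000)
cell (6,6): code 0011 → (6.542,6.000)–(6.464,7.000)
cell (6,7): code 0001 → (6.464,7.000)–(6.000,7.443)
total: 10 segments, chained into 1 closed loop(s), length Σ = 8.545827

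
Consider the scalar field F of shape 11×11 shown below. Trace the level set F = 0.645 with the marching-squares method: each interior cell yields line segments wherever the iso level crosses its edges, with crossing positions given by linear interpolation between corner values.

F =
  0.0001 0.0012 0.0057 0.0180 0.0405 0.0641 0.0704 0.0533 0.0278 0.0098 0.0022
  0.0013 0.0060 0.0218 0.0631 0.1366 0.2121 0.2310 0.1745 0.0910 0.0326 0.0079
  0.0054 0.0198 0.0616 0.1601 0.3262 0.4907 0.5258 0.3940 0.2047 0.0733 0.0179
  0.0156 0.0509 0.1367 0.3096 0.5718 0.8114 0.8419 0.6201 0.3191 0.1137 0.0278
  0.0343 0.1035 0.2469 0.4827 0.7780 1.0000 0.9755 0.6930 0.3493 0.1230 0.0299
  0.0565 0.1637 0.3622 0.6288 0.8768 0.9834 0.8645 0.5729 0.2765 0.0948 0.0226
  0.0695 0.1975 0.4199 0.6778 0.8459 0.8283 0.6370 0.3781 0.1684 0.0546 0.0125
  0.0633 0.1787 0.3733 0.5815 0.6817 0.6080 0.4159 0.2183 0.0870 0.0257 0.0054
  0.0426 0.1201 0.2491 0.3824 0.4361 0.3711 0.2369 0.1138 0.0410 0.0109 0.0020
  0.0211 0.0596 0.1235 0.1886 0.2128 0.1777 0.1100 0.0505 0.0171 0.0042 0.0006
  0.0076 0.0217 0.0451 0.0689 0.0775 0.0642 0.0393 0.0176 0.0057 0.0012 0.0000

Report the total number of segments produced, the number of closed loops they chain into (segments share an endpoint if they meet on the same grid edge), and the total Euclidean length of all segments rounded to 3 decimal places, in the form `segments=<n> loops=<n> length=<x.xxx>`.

segments=20 loops=1 length=13.717

cell (2,4): code 0100 → (2.481,5.000)–(3.000,4.306)
cell (2,5): code 1100 → (2.377,6.000)–(2.481,5.000)
cell (2,6): code 1000 → (3.000,6.888)–(2.377,6.000)
cell (3,3): code 0100 → (3.355,4.000)–(4.000,3.550)
cell (3,4): code 1110 → (3.000,4.306)–(3.355,4.000)
cell (3,6): code 1101 → (3.342,7.000)–(3.000,6.888)
cell (3,7): code 1000 → (4.000,7.140)–(3.342,7.000)
cell (4,3): code 0110 → (4.000,3.550)–(5.000,3.065)
cell (4,6): code 1011 → (5.000,6.753)–(4.400,7.000)
cell (4,7): code 0001 → (4.400,7.000)–(4.000,7.140)
cell (5,2): code 0100 → (5.331,3.000)–(6.000,2.873)
cell (5,3): code 1110 → (5.000,3.065)–(5.331,3.000)
cell (5,5): code 1011 → (6.000,5.958)–(5.965,6.000)
cell (5,6): code 0001 → (5.965,6.000)–(5.000,6.753)
cell (6,2): code 0010 → (6.000,2.873)–(6.341,3.000)
cell (6,3): code 0111 → (6.341,3.000)–(7.000,3.634)
cell (6,4): code 1011 → (7.000,4.498)–(6.832,5.000)
cell (6,5): code 0001 → (6.832,5.000)–(6.000,5.958)
cell (7,3): code 0010 → (7.000,3.634)–(7.149,4.000)
cell (7,4): code 0001 → (7.149,4.000)–(7.000,4.498)
total: 20 segments, chained into 1 closed loop(s), length Σ = 13.716933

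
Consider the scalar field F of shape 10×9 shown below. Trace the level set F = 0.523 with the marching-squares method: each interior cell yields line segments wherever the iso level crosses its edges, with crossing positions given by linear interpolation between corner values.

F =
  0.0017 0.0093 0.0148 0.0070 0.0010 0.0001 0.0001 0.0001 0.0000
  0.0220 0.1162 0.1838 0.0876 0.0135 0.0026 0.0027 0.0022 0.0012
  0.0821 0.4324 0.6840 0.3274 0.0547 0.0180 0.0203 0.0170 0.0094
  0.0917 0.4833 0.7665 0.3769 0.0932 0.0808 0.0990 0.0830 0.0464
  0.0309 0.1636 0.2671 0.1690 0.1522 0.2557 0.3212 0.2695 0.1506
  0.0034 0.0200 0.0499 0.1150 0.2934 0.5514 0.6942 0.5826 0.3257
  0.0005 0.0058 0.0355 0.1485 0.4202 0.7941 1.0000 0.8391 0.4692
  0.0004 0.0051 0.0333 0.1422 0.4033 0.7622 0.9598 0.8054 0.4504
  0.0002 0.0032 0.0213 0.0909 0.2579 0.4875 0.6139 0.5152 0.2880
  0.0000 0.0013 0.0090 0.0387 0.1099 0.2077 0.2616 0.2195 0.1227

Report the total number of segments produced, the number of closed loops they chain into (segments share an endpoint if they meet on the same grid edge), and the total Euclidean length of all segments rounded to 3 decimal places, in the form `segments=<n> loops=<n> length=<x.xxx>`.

segments=20 loops=2 length=16.458

cell (1,1): code 0100 → (1.678,2.000)–(2.000,1.360)
cell (1,2): code 1000 → (2.000,2.451)–(1.678,2.000)
cell (2,1): code 0110 → (2.000,1.360)–(3.000,1.140)
cell (2,2): code 1001 → (3.000,2.625)–(2.000,2.451)
cell (3,1): code 0010 → (3.000,1.140)–(3.488,2.000)
cell (3,2): code 0001 → (3.488,2.000)–(3.000,2.625)
cell (4,4): code 0100 → (4.904,5.000)–(5.000,4.890)
cell (4,5): code 1100 → (4.541,6.000)–(4.904,5.000)
cell (4,6): code 1100 → (4.810,7.000)–(4.541,6.000)
cell (4,7): code 1000 → (5.000,7.232)–(4.810,7.000)
cell (5,4): code 0110 → (5.000,4.890)–(6.000,4.275)
cell (5,7): code 1001 → (6.000,7.855)–(5.000,7.232)
cell (6,4): code 0110 → (6.000,4.275)–(7.000,4.334)
cell (6,7): code 1001 → (7.000,7.795)–(6.000,7.855)
cell (7,4): code 0010 → (7.000,4.334)–(7.871,5.000)
cell (7,5): code 0111 → (7.871,5.000)–(8.000,5.281)
cell (7,6): code 1011 → (8.000,6.921)–(7.973,7.000)
cell (7,7): code 0001 → (7.973,7.000)–(7.000,7.795)
cell (8,5): code 0010 → (8.000,5.281)–(8.258,6.000)
cell (8,6): code 0001 → (8.258,6.000)–(8.000,6.921)
total: 20 segments, chained into 2 closed loop(s), length Σ = 16.458131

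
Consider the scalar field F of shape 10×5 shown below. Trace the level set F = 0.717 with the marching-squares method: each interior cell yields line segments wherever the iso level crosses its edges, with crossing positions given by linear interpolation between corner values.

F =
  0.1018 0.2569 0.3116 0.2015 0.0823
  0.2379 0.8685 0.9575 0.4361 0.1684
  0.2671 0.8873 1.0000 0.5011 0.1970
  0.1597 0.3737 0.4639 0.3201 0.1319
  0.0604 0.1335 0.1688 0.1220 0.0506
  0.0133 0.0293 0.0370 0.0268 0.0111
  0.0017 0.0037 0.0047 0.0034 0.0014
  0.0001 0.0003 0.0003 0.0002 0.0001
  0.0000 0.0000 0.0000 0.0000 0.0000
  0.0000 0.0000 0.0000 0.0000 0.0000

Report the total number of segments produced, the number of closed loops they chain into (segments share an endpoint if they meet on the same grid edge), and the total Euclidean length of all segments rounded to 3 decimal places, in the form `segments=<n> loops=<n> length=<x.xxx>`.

segments=8 loops=1 length=6.176

cell (0,0): code 0100 → (0.752,1.000)–(1.000,0.760)
cell (0,1): code 1100 → (0.628,2.000)–(0.752,1.000)
cell (0,2): code 1000 → (1.000,2.461)–(0.628,2.000)
cell (1,0): code 0110 → (1.000,0.760)–(2.000,0.725)
cell (1,2): code 1001 → (2.000,2.567)–(1.000,2.461)
cell (2,0): code 0010 → (2.000,0.725)–(2.332,1.000)
cell (2,1): code 0011 → (2.332,1.000)–(2.528,2.000)
cell (2,2): code 0001 → (2.528,2.000)–(2.000,2.567)
total: 8 segments, chained into 1 closed loop(s), length Σ = 6.176279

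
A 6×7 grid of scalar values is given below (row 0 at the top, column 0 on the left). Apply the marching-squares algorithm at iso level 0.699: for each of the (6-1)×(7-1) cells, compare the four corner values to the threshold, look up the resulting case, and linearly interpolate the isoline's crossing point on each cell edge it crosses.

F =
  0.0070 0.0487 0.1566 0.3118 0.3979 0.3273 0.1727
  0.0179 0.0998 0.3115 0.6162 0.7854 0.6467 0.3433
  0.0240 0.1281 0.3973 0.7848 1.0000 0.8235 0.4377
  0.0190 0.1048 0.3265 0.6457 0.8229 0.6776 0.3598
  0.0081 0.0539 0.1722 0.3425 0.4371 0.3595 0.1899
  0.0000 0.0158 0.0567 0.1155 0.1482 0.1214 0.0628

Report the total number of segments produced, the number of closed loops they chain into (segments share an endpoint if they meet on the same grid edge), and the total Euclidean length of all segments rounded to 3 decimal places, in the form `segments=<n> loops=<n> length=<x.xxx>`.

cell (0,3): code 0100 → (0.777,4.000)–(1.000,3.489)
cell (0,4): code 1000 → (1.000,4.623)–(0.777,4.000)
cell (1,2): code 0100 → (1.491,3.000)–(2.000,2.779)
cell (1,3): code 1110 → (1.000,3.489)–(1.491,3.000)
cell (1,4): code 1101 → (1.296,5.000)–(1.000,4.623)
cell (1,5): code 1000 → (2.000,5.323)–(1.296,5.000)
cell (2,2): code 0010 → (2.000,2.779)–(2.617,3.000)
cell (2,3): code 0111 → (2.617,3.000)–(3.000,3.301)
cell (2,4): code 1011 → (3.000,4.853)–(2.853,5.000)
cell (2,5): code 0001 → (2.853,5.000)–(2.000,5.323)
cell (3,3): code 0010 → (3.000,3.301)–(3.321,4.000)
cell (3,4): code 0001 → (3.321,4.000)–(3.000,4.853)
total: 12 segments, chained into 1 closed loop(s), length Σ = 7.664251

segments=12 loops=1 length=7.664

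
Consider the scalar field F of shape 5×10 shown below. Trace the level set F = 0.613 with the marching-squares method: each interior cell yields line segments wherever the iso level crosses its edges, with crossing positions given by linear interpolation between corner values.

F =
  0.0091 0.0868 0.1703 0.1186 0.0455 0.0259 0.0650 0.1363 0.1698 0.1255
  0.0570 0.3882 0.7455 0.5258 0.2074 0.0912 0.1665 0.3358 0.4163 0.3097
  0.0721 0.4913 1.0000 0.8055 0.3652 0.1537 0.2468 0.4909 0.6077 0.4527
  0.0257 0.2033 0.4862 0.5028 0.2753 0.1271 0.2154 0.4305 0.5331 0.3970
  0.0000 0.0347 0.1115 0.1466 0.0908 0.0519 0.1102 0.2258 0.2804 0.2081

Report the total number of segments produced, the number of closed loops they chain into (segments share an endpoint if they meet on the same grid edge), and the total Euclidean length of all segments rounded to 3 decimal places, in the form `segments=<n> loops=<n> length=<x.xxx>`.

segments=8 loops=1 length=6.325

cell (0,1): code 0100 → (0.770,2.000)–(1.000,1.629)
cell (0,2): code 1000 → (1.000,2.603)–(0.770,2.000)
cell (1,1): code 0110 → (1.000,1.629)–(2.000,1.239)
cell (1,2): code 1101 → (1.312,3.000)–(1.000,2.603)
cell (1,3): code 1000 → (2.000,3.437)–(1.312,3.000)
cell (2,1): code 0010 → (2.000,1.239)–(2.753,2.000)
cell (2,2): code 0011 → (2.753,2.000)–(2.636,3.000)
cell (2,3): code 0001 → (2.636,3.000)–(2.000,3.437)
total: 8 segments, chained into 1 closed loop(s), length Σ = 6.324689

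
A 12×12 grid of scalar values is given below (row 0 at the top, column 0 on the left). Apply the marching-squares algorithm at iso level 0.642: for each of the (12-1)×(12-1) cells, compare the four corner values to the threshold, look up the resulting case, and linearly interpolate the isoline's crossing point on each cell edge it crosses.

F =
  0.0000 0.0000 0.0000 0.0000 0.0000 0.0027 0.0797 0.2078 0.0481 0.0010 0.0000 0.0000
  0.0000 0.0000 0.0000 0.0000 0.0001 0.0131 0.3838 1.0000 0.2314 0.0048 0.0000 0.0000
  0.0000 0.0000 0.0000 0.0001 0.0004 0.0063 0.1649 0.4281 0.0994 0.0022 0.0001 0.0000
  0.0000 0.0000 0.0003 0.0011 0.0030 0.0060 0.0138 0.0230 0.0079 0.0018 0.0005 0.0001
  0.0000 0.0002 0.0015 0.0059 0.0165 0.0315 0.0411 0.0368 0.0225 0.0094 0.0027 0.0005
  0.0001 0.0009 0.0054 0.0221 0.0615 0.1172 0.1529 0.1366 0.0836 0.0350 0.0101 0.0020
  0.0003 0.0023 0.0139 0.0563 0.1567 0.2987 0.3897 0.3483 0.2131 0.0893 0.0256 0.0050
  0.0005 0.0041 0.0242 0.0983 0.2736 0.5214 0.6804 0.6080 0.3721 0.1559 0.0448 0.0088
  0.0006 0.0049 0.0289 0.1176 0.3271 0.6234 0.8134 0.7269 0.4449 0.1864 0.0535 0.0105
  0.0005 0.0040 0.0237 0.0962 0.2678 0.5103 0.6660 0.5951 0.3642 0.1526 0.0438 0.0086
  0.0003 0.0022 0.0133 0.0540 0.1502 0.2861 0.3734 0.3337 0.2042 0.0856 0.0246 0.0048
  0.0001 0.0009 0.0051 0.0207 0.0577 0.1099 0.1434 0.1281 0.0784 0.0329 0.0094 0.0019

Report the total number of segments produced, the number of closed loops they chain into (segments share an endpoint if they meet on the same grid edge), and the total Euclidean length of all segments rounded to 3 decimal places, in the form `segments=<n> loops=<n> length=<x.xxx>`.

cell (0,6): code 0100 → (0.548,7.000)–(1.000,6.419)
cell (0,7): code 1000 → (1.000,7.466)–(0.548,7.000)
cell (1,6): code 0010 → (1.000,6.419)–(1.626,7.000)
cell (1,7): code 0001 → (1.626,7.000)–(1.000,7.466)
cell (6,5): code 0100 → (6.868,6.000)–(7.000,5.758)
cell (6,6): code 1000 → (7.000,6.530)–(6.868,6.000)
cell (7,5): code 0110 → (7.000,5.758)–(8.000,5.098)
cell (7,6): code 1101 → (7.286,7.000)–(7.000,6.530)
cell (7,7): code 1000 → (8.000,7.301)–(7.286,7.000)
cell (8,5): code 0110 → (8.000,5.098)–(9.000,5.846)
cell (8,6): code 1011 → (9.000,6.339)–(8.644,7.000)
cell (8,7): code 0001 → (8.644,7.000)–(8.000,7.301)
cell (9,5): code 0010 → (9.000,5.846)–(9.082,6.000)
cell (9,6): code 0001 → (9.082,6.000)–(9.000,6.339)
total: 14 segments, chained into 2 closed loop(s), length Σ = 9.598286

segments=14 loops=2 length=9.598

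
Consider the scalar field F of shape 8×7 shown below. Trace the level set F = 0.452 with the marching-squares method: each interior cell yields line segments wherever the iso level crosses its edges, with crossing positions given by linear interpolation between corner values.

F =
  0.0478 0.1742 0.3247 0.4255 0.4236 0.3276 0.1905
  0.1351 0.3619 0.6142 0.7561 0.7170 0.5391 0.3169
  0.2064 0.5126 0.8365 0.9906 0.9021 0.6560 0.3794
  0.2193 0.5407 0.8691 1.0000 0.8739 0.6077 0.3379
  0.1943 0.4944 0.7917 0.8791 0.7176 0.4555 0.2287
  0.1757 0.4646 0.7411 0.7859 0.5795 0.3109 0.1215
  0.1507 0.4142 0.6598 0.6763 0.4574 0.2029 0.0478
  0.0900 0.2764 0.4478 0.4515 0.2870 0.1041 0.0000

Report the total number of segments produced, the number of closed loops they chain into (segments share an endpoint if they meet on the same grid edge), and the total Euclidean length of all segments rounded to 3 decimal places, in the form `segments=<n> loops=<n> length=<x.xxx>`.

segments=22 loops=1 length=18.955

cell (0,1): code 0100 → (0.440,2.000)–(1.000,1.357)
cell (0,2): code 1100 → (0.080,3.000)–(0.440,2.000)
cell (0,3): code 1100 → (0.097,4.000)–(0.080,3.000)
cell (0,4): code 1100 → (0.588,5.000)–(0.097,4.000)
cell (0,5): code 1000 → (1.000,5.392)–(0.588,5.000)
cell (1,0): code 0100 → (1.598,1.000)–(2.000,0.802)
cell (1,1): code 1110 → (1.000,1.357)–(1.598,1.000)
cell (1,5): code 1001 → (2.000,5.738)–(1.000,5.392)
cell (2,0): code 0110 → (2.000,0.802)–(3.000,0.724)
cell (2,5): code 1001 → (3.000,5.577)–(2.000,5.738)
cell (3,0): code 0110 → (3.000,0.724)–(4.000,0.859)
cell (3,5): code 1001 → (4.000,5.015)–(3.000,5.577)
cell (4,0): code 0110 → (4.000,0.859)–(5.000,0.956)
cell (4,4): code 1011 → (5.000,4.475)–(4.024,5.000)
cell (4,5): code 0001 → (4.024,5.000)–(4.000,5.015)
cell (5,0): code 0010 → (5.000,0.956)–(5.250,1.000)
cell (5,1): code 0111 → (5.250,1.000)–(6.000,1.154)
cell (5,4): code 1001 → (6.000,4.021)–(5.000,4.475)
cell (6,1): code 0010 → (6.000,1.154)–(6.980,2.000)
cell (6,2): code 0011 → (6.980,2.000)–(6.998,3.000)
cell (6,3): code 0011 → (6.998,3.000)–(6.032,4.000)
cell (6,4): code 0001 → (6.032,4.000)–(6.000,4.021)
total: 22 segments, chained into 1 closed loop(s), length Σ = 18.955431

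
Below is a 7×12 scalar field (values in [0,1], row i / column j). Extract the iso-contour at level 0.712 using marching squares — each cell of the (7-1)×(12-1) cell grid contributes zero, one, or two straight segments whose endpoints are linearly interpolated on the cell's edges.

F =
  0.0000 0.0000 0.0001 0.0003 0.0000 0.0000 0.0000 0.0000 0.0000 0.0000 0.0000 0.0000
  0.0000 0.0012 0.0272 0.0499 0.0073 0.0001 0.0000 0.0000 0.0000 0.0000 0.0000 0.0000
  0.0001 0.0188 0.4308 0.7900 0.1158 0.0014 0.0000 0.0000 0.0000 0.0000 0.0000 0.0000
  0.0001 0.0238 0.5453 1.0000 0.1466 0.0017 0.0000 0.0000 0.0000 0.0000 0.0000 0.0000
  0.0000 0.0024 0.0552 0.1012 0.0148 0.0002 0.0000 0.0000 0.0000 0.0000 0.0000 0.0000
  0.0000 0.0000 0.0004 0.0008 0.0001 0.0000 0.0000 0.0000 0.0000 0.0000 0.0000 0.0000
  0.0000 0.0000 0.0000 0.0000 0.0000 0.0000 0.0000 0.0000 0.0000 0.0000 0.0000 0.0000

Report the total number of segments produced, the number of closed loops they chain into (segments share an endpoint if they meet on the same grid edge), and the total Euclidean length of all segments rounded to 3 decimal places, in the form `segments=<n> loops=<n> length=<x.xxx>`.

segments=6 loops=1 length=3.681

cell (1,2): code 0100 → (1.895,3.000)–(2.000,2.783)
cell (1,3): code 1000 → (2.000,3.116)–(1.895,3.000)
cell (2,2): code 0110 → (2.000,2.783)–(3.000,2.367)
cell (2,3): code 1001 → (3.000,3.337)–(2.000,3.116)
cell (3,2): code 0010 → (3.000,2.367)–(3.320,3.000)
cell (3,3): code 0001 → (3.320,3.000)–(3.000,3.337)
total: 6 segments, chained into 1 closed loop(s), length Σ = 3.680525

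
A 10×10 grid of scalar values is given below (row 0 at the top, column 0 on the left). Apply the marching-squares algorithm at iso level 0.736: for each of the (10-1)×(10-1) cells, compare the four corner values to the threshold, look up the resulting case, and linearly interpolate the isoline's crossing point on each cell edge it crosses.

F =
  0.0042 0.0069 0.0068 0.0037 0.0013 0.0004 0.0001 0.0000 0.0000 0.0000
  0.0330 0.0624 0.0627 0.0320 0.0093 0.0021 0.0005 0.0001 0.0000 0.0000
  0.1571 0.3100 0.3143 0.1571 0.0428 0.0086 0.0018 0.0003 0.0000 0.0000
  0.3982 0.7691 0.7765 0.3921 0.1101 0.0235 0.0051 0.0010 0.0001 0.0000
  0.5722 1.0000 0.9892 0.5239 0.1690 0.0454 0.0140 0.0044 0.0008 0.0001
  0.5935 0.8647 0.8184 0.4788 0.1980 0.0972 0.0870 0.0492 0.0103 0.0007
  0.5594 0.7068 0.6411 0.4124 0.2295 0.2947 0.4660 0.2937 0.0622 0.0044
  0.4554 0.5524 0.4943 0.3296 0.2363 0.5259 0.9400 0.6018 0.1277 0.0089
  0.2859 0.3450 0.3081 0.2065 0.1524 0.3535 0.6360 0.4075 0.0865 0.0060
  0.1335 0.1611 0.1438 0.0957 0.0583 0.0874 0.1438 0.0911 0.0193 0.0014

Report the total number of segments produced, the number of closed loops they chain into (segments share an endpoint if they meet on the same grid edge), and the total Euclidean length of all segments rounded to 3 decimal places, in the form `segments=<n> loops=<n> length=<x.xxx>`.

cell (2,0): code 0100 → (2.928,1.000)–(3.000,0.911)
cell (2,1): code 1100 → (2.912,2.000)–(2.928,1.000)
cell (2,2): code 1000 → (3.000,2.105)–(2.912,2.000)
cell (3,0): code 0110 → (3.000,0.911)–(4.000,0.383)
cell (3,2): code 1001 → (4.000,2.544)–(3.000,2.105)
cell (4,0): code 0110 → (4.000,0.383)–(5.000,0.525)
cell (4,2): code 1001 → (5.000,2.243)–(4.000,2.544)
cell (5,0): code 0010 → (5.000,0.525)–(5.815,1.000)
cell (5,1): code 0011 → (5.815,1.000)–(5.465,2.000)
cell (5,2): code 0001 → (5.465,2.000)–(5.000,2.243)
cell (6,5): code 0100 → (6.570,6.000)–(7.000,5.507)
cell (6,6): code 1000 → (7.000,6.603)–(6.570,6.000)
cell (7,5): code 0010 → (7.000,5.507)–(7.671,6.000)
cell (7,6): code 0001 → (7.671,6.000)–(7.000,6.603)
total: 14 segments, chained into 2 closed loop(s), length Σ = 11.186212

segments=14 loops=2 length=11.186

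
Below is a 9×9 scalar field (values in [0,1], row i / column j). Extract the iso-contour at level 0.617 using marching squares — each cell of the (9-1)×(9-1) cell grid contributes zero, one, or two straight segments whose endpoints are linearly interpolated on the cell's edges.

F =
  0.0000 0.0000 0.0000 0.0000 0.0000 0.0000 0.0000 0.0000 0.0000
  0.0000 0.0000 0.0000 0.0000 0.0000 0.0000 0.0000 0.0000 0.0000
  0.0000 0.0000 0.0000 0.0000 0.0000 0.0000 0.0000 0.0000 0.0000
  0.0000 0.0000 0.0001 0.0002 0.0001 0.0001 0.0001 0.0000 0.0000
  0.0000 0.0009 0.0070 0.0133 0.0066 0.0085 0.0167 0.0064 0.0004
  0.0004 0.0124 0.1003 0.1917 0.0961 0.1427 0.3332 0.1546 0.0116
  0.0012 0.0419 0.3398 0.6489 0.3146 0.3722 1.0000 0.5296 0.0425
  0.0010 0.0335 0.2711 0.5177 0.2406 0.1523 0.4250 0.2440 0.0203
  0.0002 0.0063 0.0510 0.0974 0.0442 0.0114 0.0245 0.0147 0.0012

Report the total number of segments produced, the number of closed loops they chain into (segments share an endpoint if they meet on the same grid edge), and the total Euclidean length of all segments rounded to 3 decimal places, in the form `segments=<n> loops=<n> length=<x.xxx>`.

segments=8 loops=2 length=4.558

cell (5,2): code 0100 → (5.930,3.000)–(6.000,2.897)
cell (5,3): code 1000 → (6.000,3.095)–(5.930,3.000)
cell (5,5): code 0100 → (5.426,6.000)–(6.000,5.390)
cell (5,6): code 1000 → (6.000,6.814)–(5.426,6.000)
cell (6,2): code 0010 → (6.000,2.897)–(6.243,3.000)
cell (6,3): code 0001 → (6.243,3.000)–(6.000,3.095)
cell (6,5): code 0010 → (6.000,5.390)–(6.666,6.000)
cell (6,6): code 0001 → (6.666,6.000)–(6.000,6.814)
total: 8 segments, chained into 2 closed loop(s), length Σ = 4.557640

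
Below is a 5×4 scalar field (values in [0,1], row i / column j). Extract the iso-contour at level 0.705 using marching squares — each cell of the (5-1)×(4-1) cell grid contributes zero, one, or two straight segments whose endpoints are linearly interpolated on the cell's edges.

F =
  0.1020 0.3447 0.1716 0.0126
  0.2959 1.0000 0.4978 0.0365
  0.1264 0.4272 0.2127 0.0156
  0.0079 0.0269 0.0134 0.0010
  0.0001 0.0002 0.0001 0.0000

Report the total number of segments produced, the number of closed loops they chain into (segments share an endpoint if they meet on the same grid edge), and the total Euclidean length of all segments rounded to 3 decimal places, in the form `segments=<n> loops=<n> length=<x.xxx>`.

cell (0,0): code 0100 → (0.550,1.000)–(1.000,0.581)
cell (0,1): code 1000 → (1.000,1.587)–(0.550,1.000)
cell (1,0): code 0010 → (1.000,0.581)–(1.515,1.000)
cell (1,1): code 0001 → (1.515,1.000)–(1.000,1.587)
total: 4 segments, chained into 1 closed loop(s), length Σ = 2.800182

segments=4 loops=1 length=2.800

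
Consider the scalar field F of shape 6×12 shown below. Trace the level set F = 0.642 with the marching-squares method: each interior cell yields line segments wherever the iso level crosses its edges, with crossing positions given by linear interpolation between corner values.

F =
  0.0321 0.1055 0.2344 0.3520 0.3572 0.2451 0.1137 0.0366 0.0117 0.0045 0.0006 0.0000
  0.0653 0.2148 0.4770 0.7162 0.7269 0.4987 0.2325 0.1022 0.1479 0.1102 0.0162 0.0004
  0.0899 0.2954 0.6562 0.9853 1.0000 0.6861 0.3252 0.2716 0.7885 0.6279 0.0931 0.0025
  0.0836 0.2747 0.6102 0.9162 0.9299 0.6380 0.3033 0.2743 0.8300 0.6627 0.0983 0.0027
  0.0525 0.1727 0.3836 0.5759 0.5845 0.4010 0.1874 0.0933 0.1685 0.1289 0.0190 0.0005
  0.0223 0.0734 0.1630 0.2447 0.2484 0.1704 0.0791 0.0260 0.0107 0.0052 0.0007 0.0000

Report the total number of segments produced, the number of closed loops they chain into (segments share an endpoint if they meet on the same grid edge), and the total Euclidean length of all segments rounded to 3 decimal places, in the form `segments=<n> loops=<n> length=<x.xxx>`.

cell (0,2): code 0100 → (0.796,3.000)–(1.000,2.690)
cell (0,3): code 1100 → (0.770,4.000)–(0.796,3.000)
cell (0,4): code 1000 → (1.000,4.372)–(0.770,4.000)
cell (1,1): code 0100 → (1.921,2.000)–(2.000,1.961)
cell (1,2): code 1110 → (1.000,2.690)–(1.921,2.000)
cell (1,4): code 1101 → (1.765,5.000)–(1.000,4.372)
cell (1,5): code 1000 → (2.000,5.122)–(1.765,5.000)
cell (1,7): code 0100 → (1.771,8.000)–(2.000,7.717)
cell (1,8): code 1000 → (2.000,8.912)–(1.771,8.000)
cell (2,1): code 0010 → (2.000,1.961)–(2.309,2.000)
cell (2,2): code 0111 → (2.309,2.000)–(3.000,2.104)
cell (2,4): code 1011 → (3.000,4.986)–(2.917,5.000)
cell (2,5): code 0001 → (2.917,5.000)–(2.000,5.122)
cell (2,7): code 0110 → (2.000,7.717)–(3.000,7.662)
cell (2,8): code 1101 → (2.405,9.000)–(2.000,8.912)
cell (2,9): code 1000 → (3.000,9.037)–(2.405,9.000)
cell (3,2): code 0010 → (3.000,2.104)–(3.806,3.000)
cell (3,3): code 0011 → (3.806,3.000)–(3.834,4.000)
cell (3,4): code 0001 → (3.834,4.000)–(3.000,4.986)
cell (3,7): code 0010 → (3.000,7.662)–(3.284,8.000)
cell (3,8): code 0011 → (3.284,8.000)–(3.039,9.000)
cell (3,9): code 0001 → (3.039,9.000)–(3.000,9.037)
total: 22 segments, chained into 2 closed loop(s), length Σ = 14.660103

segments=22 loops=2 length=14.660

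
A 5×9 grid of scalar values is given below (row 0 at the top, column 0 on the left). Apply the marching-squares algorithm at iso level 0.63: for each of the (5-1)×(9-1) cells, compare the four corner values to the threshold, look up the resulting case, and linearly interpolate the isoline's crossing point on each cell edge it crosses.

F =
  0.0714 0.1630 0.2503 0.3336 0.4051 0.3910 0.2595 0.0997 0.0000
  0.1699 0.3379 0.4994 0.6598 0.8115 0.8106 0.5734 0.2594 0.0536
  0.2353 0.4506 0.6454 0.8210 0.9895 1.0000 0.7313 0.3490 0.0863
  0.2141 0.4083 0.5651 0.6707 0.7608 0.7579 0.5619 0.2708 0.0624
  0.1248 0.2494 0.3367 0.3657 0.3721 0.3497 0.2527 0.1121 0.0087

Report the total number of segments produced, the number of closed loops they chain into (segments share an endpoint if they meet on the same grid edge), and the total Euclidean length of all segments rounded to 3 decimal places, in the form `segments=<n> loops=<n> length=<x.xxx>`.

segments=16 loops=1 length=11.170

cell (0,2): code 0100 → (0.909,3.000)–(1.000,2.814)
cell (0,3): code 1100 → (0.553,4.000)–(0.909,3.000)
cell (0,4): code 1100 → (0.570,5.000)–(0.553,4.000)
cell (0,5): code 1000 → (1.000,5.761)–(0.570,5.000)
cell (1,1): code 0100 → (1.895,2.000)–(2.000,1.921)
cell (1,2): code 1110 → (1.000,2.814)–(1.895,2.000)
cell (1,5): code 1101 → (1.358,6.000)–(1.000,5.761)
cell (1,6): code 1000 → (2.000,6.265)–(1.358,6.000)
cell (2,1): code 0010 → (2.000,1.921)–(2.192,2.000)
cell (2,2): code 0111 → (2.192,2.000)–(3.000,2.615)
cell (2,5): code 1011 → (3.000,5.653)–(2.598,6.000)
cell (2,6): code 0001 → (2.598,6.000)–(2.000,6.265)
cell (3,2): code 0010 → (3.000,2.615)–(3.133,3.000)
cell (3,3): code 0011 → (3.133,3.000)–(3.337,4.000)
cell (3,4): code 0011 → (3.337,4.000)–(3.313,5.000)
cell (3,5): code 0001 → (3.313,5.000)–(3.000,5.653)
total: 16 segments, chained into 1 closed loop(s), length Σ = 11.169761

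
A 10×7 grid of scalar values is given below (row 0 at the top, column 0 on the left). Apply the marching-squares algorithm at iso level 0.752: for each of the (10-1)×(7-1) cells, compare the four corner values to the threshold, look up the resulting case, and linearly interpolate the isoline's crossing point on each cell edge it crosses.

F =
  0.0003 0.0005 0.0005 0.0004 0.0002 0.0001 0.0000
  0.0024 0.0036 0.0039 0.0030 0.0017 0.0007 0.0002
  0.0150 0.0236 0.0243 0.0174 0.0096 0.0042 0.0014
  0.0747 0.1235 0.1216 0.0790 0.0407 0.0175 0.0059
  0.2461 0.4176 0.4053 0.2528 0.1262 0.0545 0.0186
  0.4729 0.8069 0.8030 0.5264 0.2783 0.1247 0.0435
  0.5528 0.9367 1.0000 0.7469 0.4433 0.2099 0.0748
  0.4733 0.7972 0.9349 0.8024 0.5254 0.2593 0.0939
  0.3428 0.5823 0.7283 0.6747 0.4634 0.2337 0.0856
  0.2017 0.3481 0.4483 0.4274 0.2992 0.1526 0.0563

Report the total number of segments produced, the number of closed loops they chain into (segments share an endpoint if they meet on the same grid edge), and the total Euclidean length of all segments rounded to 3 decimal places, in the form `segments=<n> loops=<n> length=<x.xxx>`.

segments=12 loops=1 length=8.852

cell (4,0): code 0100 → (4.859,1.000)–(5.000,0.836)
cell (4,1): code 1100 → (4.872,2.000)–(4.859,1.000)
cell (4,2): code 1000 → (5.000,2.184)–(4.872,2.000)
cell (5,0): code 0110 → (5.000,0.836)–(6.000,0.519)
cell (5,2): code 1001 → (6.000,2.980)–(5.000,2.184)
cell (6,0): code 0110 → (6.000,0.519)–(7.000,0.860)
cell (6,2): code 1101 → (6.092,3.000)–(6.000,2.980)
cell (6,3): code 1000 → (7.000,3.182)–(6.092,3.000)
cell (7,0): code 0010 → (7.000,0.860)–(7.210,1.000)
cell (7,1): code 0011 → (7.210,1.000)–(7.885,2.000)
cell (7,2): code 0011 → (7.885,2.000)–(7.395,3.000)
cell (7,3): code 0001 → (7.395,3.000)–(7.000,3.182)
total: 12 segments, chained into 1 closed loop(s), length Σ = 8.852314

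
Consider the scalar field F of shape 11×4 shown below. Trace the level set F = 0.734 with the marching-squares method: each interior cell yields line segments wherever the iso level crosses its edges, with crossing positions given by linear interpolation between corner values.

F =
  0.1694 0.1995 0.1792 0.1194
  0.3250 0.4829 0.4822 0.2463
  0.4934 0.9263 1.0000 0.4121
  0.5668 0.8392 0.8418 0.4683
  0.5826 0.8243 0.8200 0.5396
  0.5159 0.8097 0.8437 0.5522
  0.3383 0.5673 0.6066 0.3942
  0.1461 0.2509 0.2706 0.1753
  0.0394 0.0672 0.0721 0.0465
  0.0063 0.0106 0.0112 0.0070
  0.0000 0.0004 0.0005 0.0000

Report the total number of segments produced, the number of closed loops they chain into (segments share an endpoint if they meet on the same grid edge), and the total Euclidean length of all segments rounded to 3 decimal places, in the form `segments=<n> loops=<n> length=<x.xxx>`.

cell (1,0): code 0100 → (1.566,1.000)–(2.000,0.556)
cell (1,1): code 1100 → (1.486,2.000)–(1.566,1.000)
cell (1,2): code 1000 → (2.000,2.452)–(1.486,2.000)
cell (2,0): code 0110 → (2.000,0.556)–(3.000,0.614)
cell (2,2): code 1001 → (3.000,2.289)–(2.000,2.452)
cell (3,0): code 0110 → (3.000,0.614)–(4.000,0.626)
cell (3,2): code 1001 → (4.000,2.307)–(3.000,2.289)
cell (4,0): code 0110 → (4.000,0.626)–(5.000,0.742)
cell (4,2): code 1001 → (5.000,2.376)–(4.000,2.307)
cell (5,0): code 0010 → (5.000,0.742)–(5.312,1.000)
cell (5,1): code 0011 → (5.312,1.000)–(5.463,2.000)
cell (5,2): code 0001 → (5.463,2.000)–(5.000,2.376)
total: 12 segments, chained into 1 closed loop(s), length Σ = 10.345456

segments=12 loops=1 length=10.345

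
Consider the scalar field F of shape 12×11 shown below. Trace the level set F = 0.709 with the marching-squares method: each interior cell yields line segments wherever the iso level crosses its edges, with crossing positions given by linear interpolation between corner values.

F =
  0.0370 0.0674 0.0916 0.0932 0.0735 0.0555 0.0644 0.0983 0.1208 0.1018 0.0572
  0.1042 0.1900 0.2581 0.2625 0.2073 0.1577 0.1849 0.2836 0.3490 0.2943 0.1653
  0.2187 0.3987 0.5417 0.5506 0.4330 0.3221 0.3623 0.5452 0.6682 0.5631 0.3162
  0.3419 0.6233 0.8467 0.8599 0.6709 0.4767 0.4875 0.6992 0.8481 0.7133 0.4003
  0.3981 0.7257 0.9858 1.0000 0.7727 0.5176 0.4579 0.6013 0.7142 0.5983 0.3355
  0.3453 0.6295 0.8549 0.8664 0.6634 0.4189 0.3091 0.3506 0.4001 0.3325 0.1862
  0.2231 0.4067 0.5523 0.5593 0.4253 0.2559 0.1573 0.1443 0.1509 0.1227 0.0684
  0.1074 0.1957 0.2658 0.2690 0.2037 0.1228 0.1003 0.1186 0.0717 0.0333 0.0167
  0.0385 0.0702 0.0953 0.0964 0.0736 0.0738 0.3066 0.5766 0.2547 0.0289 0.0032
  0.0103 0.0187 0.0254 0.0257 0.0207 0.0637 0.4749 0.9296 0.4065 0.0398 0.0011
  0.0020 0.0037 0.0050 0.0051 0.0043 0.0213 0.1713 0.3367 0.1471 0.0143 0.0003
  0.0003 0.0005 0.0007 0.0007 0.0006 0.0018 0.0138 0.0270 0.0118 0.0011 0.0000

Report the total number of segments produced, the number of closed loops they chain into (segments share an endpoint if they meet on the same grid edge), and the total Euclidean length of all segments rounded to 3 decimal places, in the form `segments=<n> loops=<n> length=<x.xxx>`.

cell (2,1): code 0100 → (2.549,2.000)–(3.000,1.384)
cell (2,2): code 1100 → (2.512,3.000)–(2.549,2.000)
cell (2,3): code 1000 → (3.000,3.798)–(2.512,3.000)
cell (2,7): code 0100 → (2.227,8.000)–(3.000,7.066)
cell (2,8): code 1100 → (2.971,9.000)–(2.227,8.000)
cell (2,9): code 1000 → (3.000,9.014)–(2.971,9.000)
cell (3,0): code 0100 → (3.837,1.000)–(4.000,0.949)
cell (3,1): code 1110 → (3.000,1.384)–(3.837,1.000)
cell (3,3): code 1101 → (3.374,4.000)–(3.000,3.798)
cell (3,4): code 1000 → (4.000,4.250)–(3.374,4.000)
cell (3,7): code 0110 → (3.000,7.066)–(4.000,7.954)
cell (3,8): code 1011 → (4.000,8.045)–(3.037,9.000)
cell (3,9): code 0001 → (3.037,9.000)–(3.000,9.014)
cell (4,0): code 0010 → (4.000,0.949)–(4.174,1.000)
cell (4,1): code 0111 → (4.174,1.000)–(5.000,1.353)
cell (4,3): code 1011 → (5.000,3.775)–(4.583,4.000)
cell (4,4): code 0001 → (4.583,4.000)–(4.000,4.250)
cell (4,7): code 0010 → (4.000,7.954)–(4.017,8.000)
cell (4,8): code 0001 → (4.017,8.000)–(4.000,8.045)
cell (5,1): code 0010 → (5.000,1.353)–(5.482,2.000)
cell (5,2): code 0011 → (5.482,2.000)–(5.513,3.000)
cell (5,3): code 0001 → (5.513,3.000)–(5.000,3.775)
cell (8,6): code 0100 → (8.375,7.000)–(9.000,6.515)
cell (8,7): code 1000 → (9.000,7.422)–(8.375,7.000)
cell (9,6): code 0010 → (9.000,6.515)–(9.372,7.000)
cell (9,7): code 0001 → (9.372,7.000)–(9.000,7.422)
total: 26 segments, chained into 3 closed loop(s), length Σ = 17.855209

segments=26 loops=3 length=17.855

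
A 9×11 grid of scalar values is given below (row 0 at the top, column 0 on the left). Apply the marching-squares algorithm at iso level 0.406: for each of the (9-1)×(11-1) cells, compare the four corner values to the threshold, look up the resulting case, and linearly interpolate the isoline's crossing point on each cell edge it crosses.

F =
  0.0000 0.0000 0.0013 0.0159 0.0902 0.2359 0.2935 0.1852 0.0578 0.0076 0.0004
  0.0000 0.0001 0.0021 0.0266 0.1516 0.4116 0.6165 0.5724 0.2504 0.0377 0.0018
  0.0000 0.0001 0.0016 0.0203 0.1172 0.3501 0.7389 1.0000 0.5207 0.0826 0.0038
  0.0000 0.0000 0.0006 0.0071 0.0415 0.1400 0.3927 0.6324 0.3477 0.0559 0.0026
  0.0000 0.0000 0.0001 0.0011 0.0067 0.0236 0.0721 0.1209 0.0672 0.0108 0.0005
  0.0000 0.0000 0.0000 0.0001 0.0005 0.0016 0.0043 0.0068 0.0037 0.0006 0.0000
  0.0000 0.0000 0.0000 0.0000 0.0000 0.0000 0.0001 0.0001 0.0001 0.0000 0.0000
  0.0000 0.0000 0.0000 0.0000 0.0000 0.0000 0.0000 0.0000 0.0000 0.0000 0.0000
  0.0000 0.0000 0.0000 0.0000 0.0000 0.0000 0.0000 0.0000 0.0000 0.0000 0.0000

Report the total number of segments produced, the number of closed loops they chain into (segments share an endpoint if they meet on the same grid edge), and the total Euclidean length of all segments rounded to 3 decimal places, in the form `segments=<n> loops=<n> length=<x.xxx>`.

segments=14 loops=1 length=9.591

cell (0,4): code 0100 → (0.968,5.000)–(1.000,4.978)
cell (0,5): code 1100 → (0.348,6.000)–(0.968,5.000)
cell (0,6): code 1100 → (0.570,7.000)–(0.348,6.000)
cell (0,7): code 1000 → (1.000,7.517)–(0.570,7.000)
cell (1,4): code 0010 → (1.000,4.978)–(1.091,5.000)
cell (1,5): code 0111 → (1.091,5.000)–(2.000,5.144)
cell (1,7): code 1101 → (1.576,8.000)–(1.000,7.517)
cell (1,8): code 1000 → (2.000,8.262)–(1.576,8.000)
cell (2,5): code 0010 → (2.000,5.144)–(2.962,6.000)
cell (2,6): code 0111 → (2.962,6.000)–(3.000,6.055)
cell (2,7): code 1011 → (3.000,7.795)–(2.663,8.000)
cell (2,8): code 0001 → (2.663,8.000)–(2.000,8.262)
cell (3,6): code 0010 → (3.000,6.055)–(3.443,7.000)
cell (3,7): code 0001 → (3.443,7.000)–(3.000,7.795)
total: 14 segments, chained into 1 closed loop(s), length Σ = 9.590826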